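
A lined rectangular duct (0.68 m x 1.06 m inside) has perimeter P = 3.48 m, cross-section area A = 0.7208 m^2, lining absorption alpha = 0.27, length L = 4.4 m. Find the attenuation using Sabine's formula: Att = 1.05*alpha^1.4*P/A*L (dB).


alpha^1.4 = 0.27^1.4 = 0.159922
Attenuation rate = 1.05 * alpha^1.4 * P / A
= 1.05 * 0.159922 * 3.48 / 0.7208 = 0.810703 dB/m
Total Att = 0.810703 * 4.4 = 3.5671 dB


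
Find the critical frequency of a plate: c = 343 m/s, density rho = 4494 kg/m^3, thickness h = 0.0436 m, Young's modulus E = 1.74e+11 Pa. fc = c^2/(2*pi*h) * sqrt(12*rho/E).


12*rho/E = 12*4494/1.74e+11 = 3.09931e-07
sqrt(12*rho/E) = sqrt(3.09931e-07) = 0.000556714
c^2/(2*pi*h) = 343^2/(2*pi*0.0436) = 429459
fc = 429459 * 0.000556714 = 239.09 Hz


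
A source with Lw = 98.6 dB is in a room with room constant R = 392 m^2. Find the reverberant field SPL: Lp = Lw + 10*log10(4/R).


4/R = 4/392 = 0.0102041
Lp = 98.6 + 10*log10(0.0102041) = 78.688 dB


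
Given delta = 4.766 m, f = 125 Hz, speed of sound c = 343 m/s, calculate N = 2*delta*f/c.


N = 2*delta*f/c = 2*delta/lambda, where lambda = c/f
lambda = 343 / 125 = 2.744 m
N = 2 * 4.766 / 2.744 = 3.4738


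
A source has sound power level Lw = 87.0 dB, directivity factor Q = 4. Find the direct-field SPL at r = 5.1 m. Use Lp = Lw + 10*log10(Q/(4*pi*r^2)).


4*pi*r^2 = 4*pi*5.1^2 = 326.851 m^2
Q / (4*pi*r^2) = 4 / 326.851 = 0.012238
Lp = 87.0 + 10*log10(0.012238) = 67.877 dB


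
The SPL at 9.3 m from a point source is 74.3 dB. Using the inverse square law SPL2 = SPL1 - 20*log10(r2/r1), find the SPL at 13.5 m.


r2/r1 = 13.5/9.3 = 1.45161
Correction = 20*log10(1.45161) = 3.237 dB
SPL2 = 74.3 - 3.237 = 71.063 dB


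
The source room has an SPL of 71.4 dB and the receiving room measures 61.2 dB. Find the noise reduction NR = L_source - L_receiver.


NR = L_source - L_receiver (difference between source and receiving room levels)
NR = 71.4 - 61.2 = 10.2 dB


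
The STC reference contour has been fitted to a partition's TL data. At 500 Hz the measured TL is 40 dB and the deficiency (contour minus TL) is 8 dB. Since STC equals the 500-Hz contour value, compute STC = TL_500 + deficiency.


By ASTM E413, STC = value of the fitted reference contour at 500 Hz.
Contour value at 500 Hz = TL_500 + deficiency = 40 + 8 = 48
STC = 48


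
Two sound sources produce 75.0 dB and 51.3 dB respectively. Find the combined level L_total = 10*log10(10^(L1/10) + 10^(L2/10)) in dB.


10^(75.0/10) = 3.16228e+07
10^(51.3/10) = 134896
Sum = 3.16228e+07 + 134896 = 3.17577e+07
L_total = 10*log10(3.17577e+07) = 75.018 dB


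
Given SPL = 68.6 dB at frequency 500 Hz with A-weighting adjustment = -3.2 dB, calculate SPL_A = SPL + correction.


A-weighting table: 500 Hz -> -3.2 dB correction
SPL_A = SPL + correction = 68.6 + (-3.2) = 65.4 dBA


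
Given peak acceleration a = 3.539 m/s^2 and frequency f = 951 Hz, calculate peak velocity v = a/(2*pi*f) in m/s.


omega = 2*pi*f = 2*pi*951 = 5975.31 rad/s
v = a / omega = 3.539 / 5975.31 = 0.00059227 m/s


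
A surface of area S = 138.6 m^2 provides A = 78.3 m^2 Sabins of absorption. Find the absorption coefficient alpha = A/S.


Absorption coefficient = absorbed power / incident power
alpha = A / S = 78.3 / 138.6 = 0.56494


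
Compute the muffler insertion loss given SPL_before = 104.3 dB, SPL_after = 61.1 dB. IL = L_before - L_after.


Insertion loss = SPL without muffler - SPL with muffler
IL = 104.3 - 61.1 = 43.2 dB


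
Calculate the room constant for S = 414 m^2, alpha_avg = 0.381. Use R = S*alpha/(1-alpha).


R = 414 * 0.381 / (1 - 0.381) = 254.82 m^2


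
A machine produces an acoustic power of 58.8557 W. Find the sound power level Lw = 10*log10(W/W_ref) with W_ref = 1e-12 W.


W / W_ref = 58.8557 / 1e-12 = 5.88557e+13
Lw = 10 * log10(5.88557e+13) = 137.7 dB


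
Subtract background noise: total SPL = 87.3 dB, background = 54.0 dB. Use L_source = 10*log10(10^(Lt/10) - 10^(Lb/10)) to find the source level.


10^(87.3/10) = 5.37032e+08
10^(54.0/10) = 251189
Difference = 5.37032e+08 - 251189 = 5.36781e+08
L_source = 10*log10(5.36781e+08) = 87.298 dB


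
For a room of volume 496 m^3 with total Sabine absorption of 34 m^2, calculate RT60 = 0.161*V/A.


RT60 = 0.161 * 496 / 34 = 2.3487 s


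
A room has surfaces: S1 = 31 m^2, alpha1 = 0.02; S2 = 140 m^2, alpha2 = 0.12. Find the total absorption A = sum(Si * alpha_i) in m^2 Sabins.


31 * 0.02 = 0.62
140 * 0.12 = 16.8
A_total = 0.62 + 16.8 = 17.42 m^2


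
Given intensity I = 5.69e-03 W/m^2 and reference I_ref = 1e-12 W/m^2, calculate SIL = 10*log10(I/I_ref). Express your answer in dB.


I / I_ref = 5.69e-03 / 1e-12 = 5.69e+09
SIL = 10 * log10(5.69e+09) = 97.551 dB


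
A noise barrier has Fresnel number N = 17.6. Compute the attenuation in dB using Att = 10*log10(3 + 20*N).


3 + 20*N = 3 + 20*17.6 = 355
Att = 10*log10(355) = 25.502 dB


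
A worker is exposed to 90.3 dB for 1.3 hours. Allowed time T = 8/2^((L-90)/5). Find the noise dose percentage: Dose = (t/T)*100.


T_allowed = 8 / 2^((90.3 - 90)/5) = 7.67411 hr
Dose = 1.3 / 7.67411 * 100 = 16.94 %


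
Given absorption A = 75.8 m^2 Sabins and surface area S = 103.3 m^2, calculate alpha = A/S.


Absorption coefficient = absorbed power / incident power
alpha = A / S = 75.8 / 103.3 = 0.73379


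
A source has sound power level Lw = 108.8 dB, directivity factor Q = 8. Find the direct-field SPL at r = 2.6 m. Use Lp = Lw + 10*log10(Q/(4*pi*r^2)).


4*pi*r^2 = 4*pi*2.6^2 = 84.9487 m^2
Q / (4*pi*r^2) = 8 / 84.9487 = 0.0941745
Lp = 108.8 + 10*log10(0.0941745) = 98.539 dB


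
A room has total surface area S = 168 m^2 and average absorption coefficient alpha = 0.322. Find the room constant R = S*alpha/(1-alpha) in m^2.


R = 168 * 0.322 / (1 - 0.322) = 79.788 m^2


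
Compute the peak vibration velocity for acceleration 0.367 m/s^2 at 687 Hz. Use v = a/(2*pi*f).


omega = 2*pi*f = 2*pi*687 = 4316.55 rad/s
v = a / omega = 0.367 / 4316.55 = 8.5022e-05 m/s


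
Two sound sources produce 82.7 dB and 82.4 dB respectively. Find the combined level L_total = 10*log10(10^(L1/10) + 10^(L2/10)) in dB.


10^(82.7/10) = 1.86209e+08
10^(82.4/10) = 1.7378e+08
Sum = 1.86209e+08 + 1.7378e+08 = 3.59989e+08
L_total = 10*log10(3.59989e+08) = 85.563 dB


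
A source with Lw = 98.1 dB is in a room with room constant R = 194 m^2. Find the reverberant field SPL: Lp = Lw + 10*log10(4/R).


4/R = 4/194 = 0.0206186
Lp = 98.1 + 10*log10(0.0206186) = 81.243 dB


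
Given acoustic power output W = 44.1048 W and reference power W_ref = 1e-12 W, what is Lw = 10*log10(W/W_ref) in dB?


W / W_ref = 44.1048 / 1e-12 = 4.41048e+13
Lw = 10 * log10(4.41048e+13) = 136.44 dB


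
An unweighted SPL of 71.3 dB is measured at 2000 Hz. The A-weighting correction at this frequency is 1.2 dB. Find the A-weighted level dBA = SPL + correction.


A-weighting table: 2000 Hz -> 1.2 dB correction
SPL_A = SPL + correction = 71.3 + (1.2) = 72.5 dBA


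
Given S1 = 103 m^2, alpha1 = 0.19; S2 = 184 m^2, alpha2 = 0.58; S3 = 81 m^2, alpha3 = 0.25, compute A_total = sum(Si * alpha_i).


103 * 0.19 = 19.57
184 * 0.58 = 106.72
81 * 0.25 = 20.25
A_total = 19.57 + 106.72 + 20.25 = 146.54 m^2


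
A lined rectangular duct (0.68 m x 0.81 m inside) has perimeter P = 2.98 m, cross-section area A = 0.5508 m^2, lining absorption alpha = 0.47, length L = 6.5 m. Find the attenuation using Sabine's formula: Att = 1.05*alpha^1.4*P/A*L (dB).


alpha^1.4 = 0.47^1.4 = 0.347486
Attenuation rate = 1.05 * alpha^1.4 * P / A
= 1.05 * 0.347486 * 2.98 / 0.5508 = 1.97401 dB/m
Total Att = 1.97401 * 6.5 = 12.831 dB


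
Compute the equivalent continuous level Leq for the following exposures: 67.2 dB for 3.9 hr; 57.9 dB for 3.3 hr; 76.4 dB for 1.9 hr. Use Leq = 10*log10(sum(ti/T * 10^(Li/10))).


T_total = 3.9 + 3.3 + 1.9 = 9.1 hr
(3.9/9.1) * 10^(67.2/10) = 2.24917e+06
(3.3/9.1) * 10^(57.9/10) = 223600
(1.9/9.1) * 10^(76.4/10) = 9.11407e+06
Sum = 2.24917e+06 + 223600 + 9.11407e+06 = 1.15868e+07
Leq = 10*log10(1.15868e+07) = 70.64 dB


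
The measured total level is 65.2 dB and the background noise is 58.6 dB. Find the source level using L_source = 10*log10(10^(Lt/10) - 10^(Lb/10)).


10^(65.2/10) = 3.31131e+06
10^(58.6/10) = 724436
Difference = 3.31131e+06 - 724436 = 2.58687e+06
L_source = 10*log10(2.58687e+06) = 64.128 dB


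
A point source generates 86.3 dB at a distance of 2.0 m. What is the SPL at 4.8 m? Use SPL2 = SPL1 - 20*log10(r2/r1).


r2/r1 = 4.8/2.0 = 2.4
Correction = 20*log10(2.4) = 7.60422 dB
SPL2 = 86.3 - 7.60422 = 78.696 dB


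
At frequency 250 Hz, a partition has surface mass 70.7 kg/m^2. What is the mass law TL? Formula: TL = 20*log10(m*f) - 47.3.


m * f = 70.7 * 250 = 17675
20*log10(17675) = 84.9472 dB
TL = 84.9472 - 47.3 = 37.647 dB


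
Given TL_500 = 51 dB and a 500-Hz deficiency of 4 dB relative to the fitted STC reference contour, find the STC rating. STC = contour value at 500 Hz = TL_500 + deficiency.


By ASTM E413, STC = value of the fitted reference contour at 500 Hz.
Contour value at 500 Hz = TL_500 + deficiency = 51 + 4 = 55
STC = 55


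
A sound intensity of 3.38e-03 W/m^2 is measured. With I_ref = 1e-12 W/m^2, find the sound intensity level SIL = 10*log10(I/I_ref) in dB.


I / I_ref = 3.38e-03 / 1e-12 = 3.38e+09
SIL = 10 * log10(3.38e+09) = 95.289 dB


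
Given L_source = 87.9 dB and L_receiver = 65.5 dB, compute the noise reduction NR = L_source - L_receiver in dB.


NR = L_source - L_receiver (difference between source and receiving room levels)
NR = 87.9 - 65.5 = 22.4 dB


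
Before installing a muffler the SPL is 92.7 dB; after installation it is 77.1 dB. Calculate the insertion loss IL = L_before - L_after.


Insertion loss = SPL without muffler - SPL with muffler
IL = 92.7 - 77.1 = 15.6 dB


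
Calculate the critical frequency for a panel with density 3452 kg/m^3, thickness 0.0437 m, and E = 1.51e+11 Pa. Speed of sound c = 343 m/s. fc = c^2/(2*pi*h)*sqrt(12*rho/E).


12*rho/E = 12*3452/1.51e+11 = 2.74331e-07
sqrt(12*rho/E) = sqrt(2.74331e-07) = 0.000523766
c^2/(2*pi*h) = 343^2/(2*pi*0.0437) = 428476
fc = 428476 * 0.000523766 = 224.42 Hz


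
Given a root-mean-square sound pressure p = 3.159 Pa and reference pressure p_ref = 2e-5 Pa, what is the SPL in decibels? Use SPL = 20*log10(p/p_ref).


p / p_ref = 3.159 / 2e-5 = 157950
SPL = 20 * log10(157950) = 103.97 dB


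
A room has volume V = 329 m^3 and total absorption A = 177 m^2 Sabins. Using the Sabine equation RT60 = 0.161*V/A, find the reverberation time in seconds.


RT60 = 0.161 * 329 / 177 = 0.29926 s


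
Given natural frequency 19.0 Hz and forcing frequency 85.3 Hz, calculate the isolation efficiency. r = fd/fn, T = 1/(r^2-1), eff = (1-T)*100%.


r = 85.3 / 19.0 = 4.48947
r^2 - 1 = 4.48947^2 - 1 = 19.1553
T = 1/19.1553 = 0.0522049
Efficiency = (1 - 0.0522049)*100 = 94.78 %


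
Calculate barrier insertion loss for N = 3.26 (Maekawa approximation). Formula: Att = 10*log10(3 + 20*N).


3 + 20*N = 3 + 20*3.26 = 68.2
Att = 10*log10(68.2) = 18.338 dB


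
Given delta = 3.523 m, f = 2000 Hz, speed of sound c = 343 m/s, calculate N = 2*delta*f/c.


N = 2*delta*f/c = 2*delta/lambda, where lambda = c/f
lambda = 343 / 2000 = 0.1715 m
N = 2 * 3.523 / 0.1715 = 41.085


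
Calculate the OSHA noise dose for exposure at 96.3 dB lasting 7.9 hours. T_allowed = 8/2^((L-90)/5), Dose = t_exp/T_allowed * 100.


T_allowed = 8 / 2^((96.3 - 90)/5) = 3.34035 hr
Dose = 7.9 / 3.34035 * 100 = 236.5 %


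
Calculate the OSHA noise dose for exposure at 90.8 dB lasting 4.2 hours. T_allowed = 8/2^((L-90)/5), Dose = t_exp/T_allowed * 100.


T_allowed = 8 / 2^((90.8 - 90)/5) = 7.1602 hr
Dose = 4.2 / 7.1602 * 100 = 58.658 %


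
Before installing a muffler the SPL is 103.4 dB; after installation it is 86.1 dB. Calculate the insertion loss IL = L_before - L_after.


Insertion loss = SPL without muffler - SPL with muffler
IL = 103.4 - 86.1 = 17.3 dB


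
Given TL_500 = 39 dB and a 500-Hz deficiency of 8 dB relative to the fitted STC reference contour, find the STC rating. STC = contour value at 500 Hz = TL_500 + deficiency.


By ASTM E413, STC = value of the fitted reference contour at 500 Hz.
Contour value at 500 Hz = TL_500 + deficiency = 39 + 8 = 47
STC = 47


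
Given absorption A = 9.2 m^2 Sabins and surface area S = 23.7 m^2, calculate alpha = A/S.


Absorption coefficient = absorbed power / incident power
alpha = A / S = 9.2 / 23.7 = 0.38819


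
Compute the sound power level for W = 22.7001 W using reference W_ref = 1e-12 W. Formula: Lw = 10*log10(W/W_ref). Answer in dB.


W / W_ref = 22.7001 / 1e-12 = 2.27001e+13
Lw = 10 * log10(2.27001e+13) = 133.56 dB


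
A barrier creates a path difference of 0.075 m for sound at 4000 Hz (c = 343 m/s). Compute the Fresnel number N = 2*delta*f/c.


N = 2*delta*f/c = 2*delta/lambda, where lambda = c/f
lambda = 343 / 4000 = 0.08575 m
N = 2 * 0.075 / 0.08575 = 1.7493


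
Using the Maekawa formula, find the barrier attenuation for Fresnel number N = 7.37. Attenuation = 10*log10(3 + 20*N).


3 + 20*N = 3 + 20*7.37 = 150.4
Att = 10*log10(150.4) = 21.772 dB


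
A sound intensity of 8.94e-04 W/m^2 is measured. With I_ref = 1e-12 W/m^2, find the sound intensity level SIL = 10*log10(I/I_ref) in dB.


I / I_ref = 8.94e-04 / 1e-12 = 8.94e+08
SIL = 10 * log10(8.94e+08) = 89.513 dB


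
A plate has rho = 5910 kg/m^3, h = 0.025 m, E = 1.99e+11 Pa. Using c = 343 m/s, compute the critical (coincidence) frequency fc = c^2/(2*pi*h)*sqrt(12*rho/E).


12*rho/E = 12*5910/1.99e+11 = 3.56382e-07
sqrt(12*rho/E) = sqrt(3.56382e-07) = 0.000596977
c^2/(2*pi*h) = 343^2/(2*pi*0.025) = 748977
fc = 748977 * 0.000596977 = 447.12 Hz


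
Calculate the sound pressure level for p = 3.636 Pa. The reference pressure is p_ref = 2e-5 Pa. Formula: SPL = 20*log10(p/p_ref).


p / p_ref = 3.636 / 2e-5 = 181800
SPL = 20 * log10(181800) = 105.19 dB


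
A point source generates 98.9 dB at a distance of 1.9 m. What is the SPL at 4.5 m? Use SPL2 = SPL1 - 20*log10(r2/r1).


r2/r1 = 4.5/1.9 = 2.36842
Correction = 20*log10(2.36842) = 7.48917 dB
SPL2 = 98.9 - 7.48917 = 91.411 dB


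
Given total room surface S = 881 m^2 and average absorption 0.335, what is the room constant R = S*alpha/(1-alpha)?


R = 881 * 0.335 / (1 - 0.335) = 443.81 m^2


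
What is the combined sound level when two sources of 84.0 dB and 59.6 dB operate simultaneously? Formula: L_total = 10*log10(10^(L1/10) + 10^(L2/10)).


10^(84.0/10) = 2.51189e+08
10^(59.6/10) = 912011
Sum = 2.51189e+08 + 912011 = 2.52101e+08
L_total = 10*log10(2.52101e+08) = 84.016 dB


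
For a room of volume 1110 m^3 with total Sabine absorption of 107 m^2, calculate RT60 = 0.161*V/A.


RT60 = 0.161 * 1110 / 107 = 1.6702 s


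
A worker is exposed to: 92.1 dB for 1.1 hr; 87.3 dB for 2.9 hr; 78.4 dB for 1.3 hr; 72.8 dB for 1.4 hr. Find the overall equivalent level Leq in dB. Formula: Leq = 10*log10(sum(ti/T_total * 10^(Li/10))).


T_total = 1.1 + 2.9 + 1.3 + 1.4 = 6.7 hr
(1.1/6.7) * 10^(92.1/10) = 2.66267e+08
(2.9/6.7) * 10^(87.3/10) = 2.32447e+08
(1.3/6.7) * 10^(78.4/10) = 1.34236e+07
(1.4/6.7) * 10^(72.8/10) = 3.98156e+06
Sum = 2.66267e+08 + 2.32447e+08 + 1.34236e+07 + 3.98156e+06 = 5.16119e+08
Leq = 10*log10(5.16119e+08) = 87.127 dB


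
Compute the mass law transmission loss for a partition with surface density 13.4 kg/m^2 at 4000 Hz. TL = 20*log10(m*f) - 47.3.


m * f = 13.4 * 4000 = 53600
20*log10(53600) = 94.5833 dB
TL = 94.5833 - 47.3 = 47.283 dB


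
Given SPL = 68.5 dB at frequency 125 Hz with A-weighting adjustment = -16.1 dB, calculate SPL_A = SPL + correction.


A-weighting table: 125 Hz -> -16.1 dB correction
SPL_A = SPL + correction = 68.5 + (-16.1) = 52.4 dBA


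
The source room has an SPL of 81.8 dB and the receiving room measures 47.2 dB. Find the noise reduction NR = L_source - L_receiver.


NR = L_source - L_receiver (difference between source and receiving room levels)
NR = 81.8 - 47.2 = 34.6 dB


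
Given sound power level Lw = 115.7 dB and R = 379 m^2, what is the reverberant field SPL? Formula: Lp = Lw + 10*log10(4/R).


4/R = 4/379 = 0.0105541
Lp = 115.7 + 10*log10(0.0105541) = 95.934 dB


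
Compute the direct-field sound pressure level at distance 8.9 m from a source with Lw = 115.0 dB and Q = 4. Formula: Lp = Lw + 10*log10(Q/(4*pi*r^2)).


4*pi*r^2 = 4*pi*8.9^2 = 995.382 m^2
Q / (4*pi*r^2) = 4 / 995.382 = 0.00401856
Lp = 115.0 + 10*log10(0.00401856) = 91.041 dB


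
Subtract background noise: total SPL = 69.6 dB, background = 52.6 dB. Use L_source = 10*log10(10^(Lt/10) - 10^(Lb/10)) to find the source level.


10^(69.6/10) = 9.12011e+06
10^(52.6/10) = 181970
Difference = 9.12011e+06 - 181970 = 8.93814e+06
L_source = 10*log10(8.93814e+06) = 69.512 dB


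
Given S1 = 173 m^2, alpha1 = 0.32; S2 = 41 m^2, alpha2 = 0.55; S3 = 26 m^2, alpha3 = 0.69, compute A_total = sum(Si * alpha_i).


173 * 0.32 = 55.36
41 * 0.55 = 22.55
26 * 0.69 = 17.94
A_total = 55.36 + 22.55 + 17.94 = 95.85 m^2


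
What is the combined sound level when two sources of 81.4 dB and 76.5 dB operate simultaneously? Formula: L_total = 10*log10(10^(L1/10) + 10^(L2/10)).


10^(81.4/10) = 1.38038e+08
10^(76.5/10) = 4.46684e+07
Sum = 1.38038e+08 + 4.46684e+07 = 1.82706e+08
L_total = 10*log10(1.82706e+08) = 82.618 dB


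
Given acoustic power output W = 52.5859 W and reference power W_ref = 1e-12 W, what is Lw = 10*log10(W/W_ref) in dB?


W / W_ref = 52.5859 / 1e-12 = 5.25859e+13
Lw = 10 * log10(5.25859e+13) = 137.21 dB


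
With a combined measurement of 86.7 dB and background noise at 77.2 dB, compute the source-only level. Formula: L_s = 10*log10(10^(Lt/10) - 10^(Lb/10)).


10^(86.7/10) = 4.67735e+08
10^(77.2/10) = 5.24807e+07
Difference = 4.67735e+08 - 5.24807e+07 = 4.15254e+08
L_source = 10*log10(4.15254e+08) = 86.183 dB


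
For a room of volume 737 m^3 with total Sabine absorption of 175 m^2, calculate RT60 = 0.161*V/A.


RT60 = 0.161 * 737 / 175 = 0.67804 s


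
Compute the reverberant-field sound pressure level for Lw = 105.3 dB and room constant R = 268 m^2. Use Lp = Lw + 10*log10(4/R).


4/R = 4/268 = 0.0149254
Lp = 105.3 + 10*log10(0.0149254) = 87.039 dB


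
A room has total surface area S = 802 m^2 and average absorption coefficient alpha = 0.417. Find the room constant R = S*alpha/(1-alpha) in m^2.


R = 802 * 0.417 / (1 - 0.417) = 573.64 m^2


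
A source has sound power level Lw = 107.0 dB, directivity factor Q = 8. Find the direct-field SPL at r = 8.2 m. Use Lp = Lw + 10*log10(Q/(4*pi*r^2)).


4*pi*r^2 = 4*pi*8.2^2 = 844.963 m^2
Q / (4*pi*r^2) = 8 / 844.963 = 0.00946787
Lp = 107.0 + 10*log10(0.00946787) = 86.763 dB


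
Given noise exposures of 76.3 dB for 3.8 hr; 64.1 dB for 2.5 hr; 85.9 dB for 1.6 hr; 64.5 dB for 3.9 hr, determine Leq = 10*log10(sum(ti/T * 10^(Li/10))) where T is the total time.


T_total = 3.8 + 2.5 + 1.6 + 3.9 = 11.8 hr
(3.8/11.8) * 10^(76.3/10) = 1.37373e+07
(2.5/11.8) * 10^(64.1/10) = 544575
(1.6/11.8) * 10^(85.9/10) = 5.27519e+07
(3.9/11.8) * 10^(64.5/10) = 931499
Sum = 1.37373e+07 + 544575 + 5.27519e+07 + 931499 = 6.79653e+07
Leq = 10*log10(6.79653e+07) = 78.323 dB


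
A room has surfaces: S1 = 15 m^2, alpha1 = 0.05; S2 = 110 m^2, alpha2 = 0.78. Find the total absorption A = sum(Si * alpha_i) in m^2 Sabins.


15 * 0.05 = 0.75
110 * 0.78 = 85.8
A_total = 0.75 + 85.8 = 86.55 m^2


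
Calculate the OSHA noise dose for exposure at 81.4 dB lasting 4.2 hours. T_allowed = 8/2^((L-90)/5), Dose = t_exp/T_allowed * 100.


T_allowed = 8 / 2^((81.4 - 90)/5) = 26.3549 hr
Dose = 4.2 / 26.3549 * 100 = 15.936 %


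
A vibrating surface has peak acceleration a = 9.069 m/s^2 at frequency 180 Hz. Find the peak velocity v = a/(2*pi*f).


omega = 2*pi*f = 2*pi*180 = 1130.97 rad/s
v = a / omega = 9.069 / 1130.97 = 0.0080188 m/s


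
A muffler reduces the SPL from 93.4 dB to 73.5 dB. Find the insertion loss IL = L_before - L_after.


Insertion loss = SPL without muffler - SPL with muffler
IL = 93.4 - 73.5 = 19.9 dB


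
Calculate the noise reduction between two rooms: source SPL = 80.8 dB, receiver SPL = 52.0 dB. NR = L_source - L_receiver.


NR = L_source - L_receiver (difference between source and receiving room levels)
NR = 80.8 - 52.0 = 28.8 dB


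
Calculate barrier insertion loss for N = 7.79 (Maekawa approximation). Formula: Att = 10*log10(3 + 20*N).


3 + 20*N = 3 + 20*7.79 = 158.8
Att = 10*log10(158.8) = 22.009 dB


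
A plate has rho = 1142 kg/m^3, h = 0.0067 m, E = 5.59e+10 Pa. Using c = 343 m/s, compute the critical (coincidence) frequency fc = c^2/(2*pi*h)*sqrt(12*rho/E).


12*rho/E = 12*1142/5.59e+10 = 2.45152e-07
sqrt(12*rho/E) = sqrt(2.45152e-07) = 0.000495128
c^2/(2*pi*h) = 343^2/(2*pi*0.0067) = 2.79469e+06
fc = 2.79469e+06 * 0.000495128 = 1383.7 Hz


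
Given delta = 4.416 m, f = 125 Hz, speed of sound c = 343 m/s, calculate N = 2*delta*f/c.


N = 2*delta*f/c = 2*delta/lambda, where lambda = c/f
lambda = 343 / 125 = 2.744 m
N = 2 * 4.416 / 2.744 = 3.2187


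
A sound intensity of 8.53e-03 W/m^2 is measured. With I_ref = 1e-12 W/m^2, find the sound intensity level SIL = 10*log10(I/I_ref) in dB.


I / I_ref = 8.53e-03 / 1e-12 = 8.53e+09
SIL = 10 * log10(8.53e+09) = 99.309 dB


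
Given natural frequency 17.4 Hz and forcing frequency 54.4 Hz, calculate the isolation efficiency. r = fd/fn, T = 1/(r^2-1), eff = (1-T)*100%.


r = 54.4 / 17.4 = 3.12644
r^2 - 1 = 3.12644^2 - 1 = 8.77463
T = 1/8.77463 = 0.113965
Efficiency = (1 - 0.113965)*100 = 88.603 %


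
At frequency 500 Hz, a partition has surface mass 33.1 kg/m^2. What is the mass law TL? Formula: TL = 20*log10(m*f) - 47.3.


m * f = 33.1 * 500 = 16550
20*log10(16550) = 84.376 dB
TL = 84.376 - 47.3 = 37.076 dB


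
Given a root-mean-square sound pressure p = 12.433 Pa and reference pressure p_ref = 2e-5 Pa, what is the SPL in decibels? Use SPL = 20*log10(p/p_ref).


p / p_ref = 12.433 / 2e-5 = 621650
SPL = 20 * log10(621650) = 115.87 dB


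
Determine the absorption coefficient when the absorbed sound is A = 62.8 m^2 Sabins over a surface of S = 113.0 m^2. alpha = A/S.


Absorption coefficient = absorbed power / incident power
alpha = A / S = 62.8 / 113.0 = 0.55575


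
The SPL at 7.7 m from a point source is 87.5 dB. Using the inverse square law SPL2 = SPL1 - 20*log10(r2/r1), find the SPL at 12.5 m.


r2/r1 = 12.5/7.7 = 1.62338
Correction = 20*log10(1.62338) = 4.2084 dB
SPL2 = 87.5 - 4.2084 = 83.292 dB


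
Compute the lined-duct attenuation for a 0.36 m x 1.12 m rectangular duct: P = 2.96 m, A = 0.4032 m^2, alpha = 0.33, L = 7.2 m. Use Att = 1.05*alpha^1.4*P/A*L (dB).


alpha^1.4 = 0.33^1.4 = 0.211797
Attenuation rate = 1.05 * alpha^1.4 * P / A
= 1.05 * 0.211797 * 2.96 / 0.4032 = 1.6326 dB/m
Total Att = 1.6326 * 7.2 = 11.755 dB


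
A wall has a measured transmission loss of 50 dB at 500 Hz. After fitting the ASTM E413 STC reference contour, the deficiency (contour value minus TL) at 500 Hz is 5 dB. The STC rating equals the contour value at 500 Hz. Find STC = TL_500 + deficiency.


By ASTM E413, STC = value of the fitted reference contour at 500 Hz.
Contour value at 500 Hz = TL_500 + deficiency = 50 + 5 = 55
STC = 55


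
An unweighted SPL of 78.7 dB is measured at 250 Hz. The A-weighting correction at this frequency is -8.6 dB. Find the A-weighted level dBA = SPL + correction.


A-weighting table: 250 Hz -> -8.6 dB correction
SPL_A = SPL + correction = 78.7 + (-8.6) = 70.1 dBA


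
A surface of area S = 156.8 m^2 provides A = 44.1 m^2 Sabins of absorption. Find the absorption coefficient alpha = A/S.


Absorption coefficient = absorbed power / incident power
alpha = A / S = 44.1 / 156.8 = 0.28125


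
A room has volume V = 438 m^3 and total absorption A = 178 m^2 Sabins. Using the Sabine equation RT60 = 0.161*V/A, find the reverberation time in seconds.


RT60 = 0.161 * 438 / 178 = 0.39617 s


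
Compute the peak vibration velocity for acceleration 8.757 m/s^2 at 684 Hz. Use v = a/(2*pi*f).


omega = 2*pi*f = 2*pi*684 = 4297.7 rad/s
v = a / omega = 8.757 / 4297.7 = 0.0020376 m/s


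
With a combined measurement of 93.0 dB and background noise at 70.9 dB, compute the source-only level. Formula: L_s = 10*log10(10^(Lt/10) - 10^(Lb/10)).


10^(93.0/10) = 1.99526e+09
10^(70.9/10) = 1.23027e+07
Difference = 1.99526e+09 - 1.23027e+07 = 1.98296e+09
L_source = 10*log10(1.98296e+09) = 92.973 dB


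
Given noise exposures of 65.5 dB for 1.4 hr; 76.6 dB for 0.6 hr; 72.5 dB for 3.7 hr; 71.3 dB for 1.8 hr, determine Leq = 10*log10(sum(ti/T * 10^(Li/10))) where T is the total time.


T_total = 1.4 + 0.6 + 3.7 + 1.8 = 7.5 hr
(1.4/7.5) * 10^(65.5/10) = 662318
(0.6/7.5) * 10^(76.6/10) = 3.65671e+06
(3.7/7.5) * 10^(72.5/10) = 8.77285e+06
(1.8/7.5) * 10^(71.3/10) = 3.23751e+06
Sum = 662318 + 3.65671e+06 + 8.77285e+06 + 3.23751e+06 = 1.63294e+07
Leq = 10*log10(1.63294e+07) = 72.13 dB


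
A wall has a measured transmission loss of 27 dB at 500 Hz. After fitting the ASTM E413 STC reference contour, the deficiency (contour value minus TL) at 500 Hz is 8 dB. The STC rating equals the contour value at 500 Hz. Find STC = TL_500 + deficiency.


By ASTM E413, STC = value of the fitted reference contour at 500 Hz.
Contour value at 500 Hz = TL_500 + deficiency = 27 + 8 = 35
STC = 35


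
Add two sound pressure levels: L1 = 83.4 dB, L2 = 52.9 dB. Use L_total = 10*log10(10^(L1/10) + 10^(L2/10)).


10^(83.4/10) = 2.18776e+08
10^(52.9/10) = 194984
Sum = 2.18776e+08 + 194984 = 2.18971e+08
L_total = 10*log10(2.18971e+08) = 83.404 dB


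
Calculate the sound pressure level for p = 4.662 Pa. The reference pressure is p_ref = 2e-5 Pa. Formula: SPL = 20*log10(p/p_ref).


p / p_ref = 4.662 / 2e-5 = 233100
SPL = 20 * log10(233100) = 107.35 dB


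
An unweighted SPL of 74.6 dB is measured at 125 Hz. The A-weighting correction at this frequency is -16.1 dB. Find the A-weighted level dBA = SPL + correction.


A-weighting table: 125 Hz -> -16.1 dB correction
SPL_A = SPL + correction = 74.6 + (-16.1) = 58.5 dBA


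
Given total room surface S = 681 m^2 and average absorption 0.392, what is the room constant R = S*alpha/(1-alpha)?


R = 681 * 0.392 / (1 - 0.392) = 439.07 m^2


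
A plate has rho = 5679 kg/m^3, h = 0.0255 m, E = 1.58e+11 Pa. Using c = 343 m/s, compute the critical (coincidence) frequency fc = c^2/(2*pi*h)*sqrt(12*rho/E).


12*rho/E = 12*5679/1.58e+11 = 4.31316e-07
sqrt(12*rho/E) = sqrt(4.31316e-07) = 0.000656747
c^2/(2*pi*h) = 343^2/(2*pi*0.0255) = 734291
fc = 734291 * 0.000656747 = 482.24 Hz


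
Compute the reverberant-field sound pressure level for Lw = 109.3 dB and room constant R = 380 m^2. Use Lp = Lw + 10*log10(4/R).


4/R = 4/380 = 0.0105263
Lp = 109.3 + 10*log10(0.0105263) = 89.523 dB


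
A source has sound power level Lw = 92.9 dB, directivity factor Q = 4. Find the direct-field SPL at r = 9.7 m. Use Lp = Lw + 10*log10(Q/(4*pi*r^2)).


4*pi*r^2 = 4*pi*9.7^2 = 1182.37 m^2
Q / (4*pi*r^2) = 4 / 1182.37 = 0.00338304
Lp = 92.9 + 10*log10(0.00338304) = 68.193 dB


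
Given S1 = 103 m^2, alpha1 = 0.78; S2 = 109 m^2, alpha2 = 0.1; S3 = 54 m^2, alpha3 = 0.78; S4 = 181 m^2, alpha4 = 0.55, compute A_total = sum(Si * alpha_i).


103 * 0.78 = 80.34
109 * 0.1 = 10.9
54 * 0.78 = 42.12
181 * 0.55 = 99.55
A_total = 80.34 + 10.9 + 42.12 + 99.55 = 232.91 m^2


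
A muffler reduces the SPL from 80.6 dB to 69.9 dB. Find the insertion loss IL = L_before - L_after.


Insertion loss = SPL without muffler - SPL with muffler
IL = 80.6 - 69.9 = 10.7 dB


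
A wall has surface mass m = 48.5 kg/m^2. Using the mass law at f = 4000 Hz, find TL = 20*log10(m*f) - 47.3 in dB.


m * f = 48.5 * 4000 = 194000
20*log10(194000) = 105.756 dB
TL = 105.756 - 47.3 = 58.456 dB


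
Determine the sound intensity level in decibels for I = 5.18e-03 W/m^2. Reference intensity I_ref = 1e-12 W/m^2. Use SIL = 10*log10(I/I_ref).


I / I_ref = 5.18e-03 / 1e-12 = 5.18e+09
SIL = 10 * log10(5.18e+09) = 97.143 dB


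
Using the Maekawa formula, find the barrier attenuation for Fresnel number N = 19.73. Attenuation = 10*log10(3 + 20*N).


3 + 20*N = 3 + 20*19.73 = 397.6
Att = 10*log10(397.6) = 25.994 dB


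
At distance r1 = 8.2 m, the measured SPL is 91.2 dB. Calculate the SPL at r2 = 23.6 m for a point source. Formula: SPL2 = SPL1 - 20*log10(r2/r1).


r2/r1 = 23.6/8.2 = 2.87805
Correction = 20*log10(2.87805) = 9.18197 dB
SPL2 = 91.2 - 9.18197 = 82.018 dB


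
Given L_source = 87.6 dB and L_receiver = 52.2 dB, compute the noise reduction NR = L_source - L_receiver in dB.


NR = L_source - L_receiver (difference between source and receiving room levels)
NR = 87.6 - 52.2 = 35.4 dB


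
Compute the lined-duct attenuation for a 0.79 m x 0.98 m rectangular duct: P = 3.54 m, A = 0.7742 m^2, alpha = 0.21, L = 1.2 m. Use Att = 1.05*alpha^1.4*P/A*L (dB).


alpha^1.4 = 0.21^1.4 = 0.112488
Attenuation rate = 1.05 * alpha^1.4 * P / A
= 1.05 * 0.112488 * 3.54 / 0.7742 = 0.540064 dB/m
Total Att = 0.540064 * 1.2 = 0.64808 dB


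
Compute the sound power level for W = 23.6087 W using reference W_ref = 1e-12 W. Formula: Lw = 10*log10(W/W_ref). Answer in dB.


W / W_ref = 23.6087 / 1e-12 = 2.36087e+13
Lw = 10 * log10(2.36087e+13) = 133.73 dB


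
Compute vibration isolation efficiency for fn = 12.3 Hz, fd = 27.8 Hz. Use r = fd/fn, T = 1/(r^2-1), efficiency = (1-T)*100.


r = 27.8 / 12.3 = 2.26016
r^2 - 1 = 2.26016^2 - 1 = 4.10832
T = 1/4.10832 = 0.243408
Efficiency = (1 - 0.243408)*100 = 75.659 %


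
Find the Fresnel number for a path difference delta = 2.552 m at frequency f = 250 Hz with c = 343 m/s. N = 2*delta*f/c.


N = 2*delta*f/c = 2*delta/lambda, where lambda = c/f
lambda = 343 / 250 = 1.372 m
N = 2 * 2.552 / 1.372 = 3.7201


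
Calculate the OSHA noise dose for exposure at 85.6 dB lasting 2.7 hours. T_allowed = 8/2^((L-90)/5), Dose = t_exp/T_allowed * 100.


T_allowed = 8 / 2^((85.6 - 90)/5) = 14.723 hr
Dose = 2.7 / 14.723 * 100 = 18.339 %


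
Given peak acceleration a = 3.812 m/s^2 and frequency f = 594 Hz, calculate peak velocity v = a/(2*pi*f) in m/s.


omega = 2*pi*f = 2*pi*594 = 3732.21 rad/s
v = a / omega = 3.812 / 3732.21 = 0.0010214 m/s


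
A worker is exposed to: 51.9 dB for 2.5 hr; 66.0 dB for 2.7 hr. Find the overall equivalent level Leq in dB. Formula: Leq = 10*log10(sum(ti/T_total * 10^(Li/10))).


T_total = 2.5 + 2.7 = 5.2 hr
(2.5/5.2) * 10^(51.9/10) = 74462.3
(2.7/5.2) * 10^(66.0/10) = 2.06709e+06
Sum = 74462.3 + 2.06709e+06 = 2.14155e+06
Leq = 10*log10(2.14155e+06) = 63.307 dB


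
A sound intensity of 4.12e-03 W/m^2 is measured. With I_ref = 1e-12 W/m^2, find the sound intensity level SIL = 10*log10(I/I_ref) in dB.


I / I_ref = 4.12e-03 / 1e-12 = 4.12e+09
SIL = 10 * log10(4.12e+09) = 96.149 dB


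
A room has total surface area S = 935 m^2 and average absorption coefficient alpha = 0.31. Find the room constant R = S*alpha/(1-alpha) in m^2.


R = 935 * 0.31 / (1 - 0.31) = 420.07 m^2


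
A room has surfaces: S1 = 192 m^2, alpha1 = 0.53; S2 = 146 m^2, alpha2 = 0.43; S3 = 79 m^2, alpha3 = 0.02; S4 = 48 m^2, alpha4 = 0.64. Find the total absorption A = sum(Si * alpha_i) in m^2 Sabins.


192 * 0.53 = 101.76
146 * 0.43 = 62.78
79 * 0.02 = 1.58
48 * 0.64 = 30.72
A_total = 101.76 + 62.78 + 1.58 + 30.72 = 196.84 m^2


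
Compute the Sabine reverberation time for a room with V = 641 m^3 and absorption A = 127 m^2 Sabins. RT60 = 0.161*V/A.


RT60 = 0.161 * 641 / 127 = 0.81261 s


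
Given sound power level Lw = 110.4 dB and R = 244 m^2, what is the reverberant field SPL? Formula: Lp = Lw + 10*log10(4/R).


4/R = 4/244 = 0.0163934
Lp = 110.4 + 10*log10(0.0163934) = 92.547 dB


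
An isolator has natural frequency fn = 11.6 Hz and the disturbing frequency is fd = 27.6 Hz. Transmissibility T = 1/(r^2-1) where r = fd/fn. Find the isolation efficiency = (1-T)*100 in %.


r = 27.6 / 11.6 = 2.37931
r^2 - 1 = 2.37931^2 - 1 = 4.66112
T = 1/4.66112 = 0.214541
Efficiency = (1 - 0.214541)*100 = 78.546 %


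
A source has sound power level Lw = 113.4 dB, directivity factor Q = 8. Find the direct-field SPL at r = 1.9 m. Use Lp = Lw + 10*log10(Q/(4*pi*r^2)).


4*pi*r^2 = 4*pi*1.9^2 = 45.3646 m^2
Q / (4*pi*r^2) = 8 / 45.3646 = 0.176349
Lp = 113.4 + 10*log10(0.176349) = 105.86 dB


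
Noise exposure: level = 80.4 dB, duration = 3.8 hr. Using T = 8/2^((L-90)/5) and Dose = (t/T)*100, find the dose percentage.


T_allowed = 8 / 2^((80.4 - 90)/5) = 30.2738 hr
Dose = 3.8 / 30.2738 * 100 = 12.552 %


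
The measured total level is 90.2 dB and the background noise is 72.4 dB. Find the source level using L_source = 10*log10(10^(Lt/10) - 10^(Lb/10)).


10^(90.2/10) = 1.04713e+09
10^(72.4/10) = 1.7378e+07
Difference = 1.04713e+09 - 1.7378e+07 = 1.02975e+09
L_source = 10*log10(1.02975e+09) = 90.127 dB


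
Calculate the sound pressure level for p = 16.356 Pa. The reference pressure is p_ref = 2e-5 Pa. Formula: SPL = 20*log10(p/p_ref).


p / p_ref = 16.356 / 2e-5 = 817800
SPL = 20 * log10(817800) = 118.25 dB


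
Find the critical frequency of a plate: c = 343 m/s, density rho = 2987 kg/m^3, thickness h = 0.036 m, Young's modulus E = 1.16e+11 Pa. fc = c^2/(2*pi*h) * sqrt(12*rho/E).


12*rho/E = 12*2987/1.16e+11 = 3.09e-07
sqrt(12*rho/E) = sqrt(3.09e-07) = 0.000555878
c^2/(2*pi*h) = 343^2/(2*pi*0.036) = 520123
fc = 520123 * 0.000555878 = 289.12 Hz


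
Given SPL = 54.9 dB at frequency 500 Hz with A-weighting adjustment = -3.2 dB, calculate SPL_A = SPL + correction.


A-weighting table: 500 Hz -> -3.2 dB correction
SPL_A = SPL + correction = 54.9 + (-3.2) = 51.7 dBA


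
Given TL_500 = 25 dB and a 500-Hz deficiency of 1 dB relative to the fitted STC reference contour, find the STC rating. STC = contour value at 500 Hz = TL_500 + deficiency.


By ASTM E413, STC = value of the fitted reference contour at 500 Hz.
Contour value at 500 Hz = TL_500 + deficiency = 25 + 1 = 26
STC = 26


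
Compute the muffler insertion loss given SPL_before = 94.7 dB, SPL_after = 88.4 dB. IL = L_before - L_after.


Insertion loss = SPL without muffler - SPL with muffler
IL = 94.7 - 88.4 = 6.3 dB


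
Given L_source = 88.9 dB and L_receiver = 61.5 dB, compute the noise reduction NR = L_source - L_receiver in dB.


NR = L_source - L_receiver (difference between source and receiving room levels)
NR = 88.9 - 61.5 = 27.4 dB


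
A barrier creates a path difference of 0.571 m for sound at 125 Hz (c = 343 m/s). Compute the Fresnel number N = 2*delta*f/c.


N = 2*delta*f/c = 2*delta/lambda, where lambda = c/f
lambda = 343 / 125 = 2.744 m
N = 2 * 0.571 / 2.744 = 0.41618


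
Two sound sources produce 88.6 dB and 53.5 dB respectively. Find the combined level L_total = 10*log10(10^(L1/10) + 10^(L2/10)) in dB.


10^(88.6/10) = 7.24436e+08
10^(53.5/10) = 223872
Sum = 7.24436e+08 + 223872 = 7.2466e+08
L_total = 10*log10(7.2466e+08) = 88.601 dB


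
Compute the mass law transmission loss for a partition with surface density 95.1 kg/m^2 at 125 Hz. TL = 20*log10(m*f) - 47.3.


m * f = 95.1 * 125 = 11887.5
20*log10(11887.5) = 81.5018 dB
TL = 81.5018 - 47.3 = 34.202 dB


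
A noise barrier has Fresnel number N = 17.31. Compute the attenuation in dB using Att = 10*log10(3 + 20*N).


3 + 20*N = 3 + 20*17.31 = 349.2
Att = 10*log10(349.2) = 25.431 dB


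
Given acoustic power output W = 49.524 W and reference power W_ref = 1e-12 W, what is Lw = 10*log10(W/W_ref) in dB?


W / W_ref = 49.524 / 1e-12 = 4.9524e+13
Lw = 10 * log10(4.9524e+13) = 136.95 dB


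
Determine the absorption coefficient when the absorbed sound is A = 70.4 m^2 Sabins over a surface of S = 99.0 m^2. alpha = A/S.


Absorption coefficient = absorbed power / incident power
alpha = A / S = 70.4 / 99.0 = 0.71111


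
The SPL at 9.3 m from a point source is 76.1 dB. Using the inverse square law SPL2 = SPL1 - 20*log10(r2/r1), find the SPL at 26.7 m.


r2/r1 = 26.7/9.3 = 2.87097
Correction = 20*log10(2.87097) = 9.16057 dB
SPL2 = 76.1 - 9.16057 = 66.939 dB


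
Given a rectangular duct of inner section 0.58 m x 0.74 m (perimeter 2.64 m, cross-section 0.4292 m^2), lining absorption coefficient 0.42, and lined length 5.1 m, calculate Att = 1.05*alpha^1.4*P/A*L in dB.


alpha^1.4 = 0.42^1.4 = 0.296858
Attenuation rate = 1.05 * alpha^1.4 * P / A
= 1.05 * 0.296858 * 2.64 / 0.4292 = 1.91727 dB/m
Total Att = 1.91727 * 5.1 = 9.7781 dB


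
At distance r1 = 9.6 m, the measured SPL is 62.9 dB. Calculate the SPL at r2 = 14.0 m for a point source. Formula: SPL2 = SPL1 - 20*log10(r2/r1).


r2/r1 = 14.0/9.6 = 1.45833
Correction = 20*log10(1.45833) = 3.27712 dB
SPL2 = 62.9 - 3.27712 = 59.623 dB


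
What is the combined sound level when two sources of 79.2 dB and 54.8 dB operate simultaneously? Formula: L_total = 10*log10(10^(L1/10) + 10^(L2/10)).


10^(79.2/10) = 8.31764e+07
10^(54.8/10) = 301995
Sum = 8.31764e+07 + 301995 = 8.34784e+07
L_total = 10*log10(8.34784e+07) = 79.216 dB


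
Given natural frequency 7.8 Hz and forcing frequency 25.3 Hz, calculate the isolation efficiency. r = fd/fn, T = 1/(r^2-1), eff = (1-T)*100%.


r = 25.3 / 7.8 = 3.24359
r^2 - 1 = 3.24359^2 - 1 = 9.52088
T = 1/9.52088 = 0.105032
Efficiency = (1 - 0.105032)*100 = 89.497 %


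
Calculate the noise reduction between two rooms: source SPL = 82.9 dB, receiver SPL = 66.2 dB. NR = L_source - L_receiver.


NR = L_source - L_receiver (difference between source and receiving room levels)
NR = 82.9 - 66.2 = 16.7 dB


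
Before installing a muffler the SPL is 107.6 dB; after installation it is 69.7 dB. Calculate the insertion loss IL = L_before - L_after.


Insertion loss = SPL without muffler - SPL with muffler
IL = 107.6 - 69.7 = 37.9 dB


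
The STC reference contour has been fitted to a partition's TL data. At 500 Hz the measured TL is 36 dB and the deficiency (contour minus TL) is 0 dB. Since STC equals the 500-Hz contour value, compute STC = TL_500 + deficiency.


By ASTM E413, STC = value of the fitted reference contour at 500 Hz.
Contour value at 500 Hz = TL_500 + deficiency = 36 + 0 = 36
STC = 36


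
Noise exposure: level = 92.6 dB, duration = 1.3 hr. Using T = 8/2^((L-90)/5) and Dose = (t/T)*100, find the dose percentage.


T_allowed = 8 / 2^((92.6 - 90)/5) = 5.57897 hr
Dose = 1.3 / 5.57897 * 100 = 23.302 %


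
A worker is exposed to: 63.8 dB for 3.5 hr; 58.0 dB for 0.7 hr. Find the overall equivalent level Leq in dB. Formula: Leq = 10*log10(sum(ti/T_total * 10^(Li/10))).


T_total = 3.5 + 0.7 = 4.2 hr
(3.5/4.2) * 10^(63.8/10) = 1.99903e+06
(0.7/4.2) * 10^(58.0/10) = 105160
Sum = 1.99903e+06 + 105160 = 2.10419e+06
Leq = 10*log10(2.10419e+06) = 63.231 dB


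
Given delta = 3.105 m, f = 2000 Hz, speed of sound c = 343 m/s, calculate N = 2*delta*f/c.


N = 2*delta*f/c = 2*delta/lambda, where lambda = c/f
lambda = 343 / 2000 = 0.1715 m
N = 2 * 3.105 / 0.1715 = 36.21


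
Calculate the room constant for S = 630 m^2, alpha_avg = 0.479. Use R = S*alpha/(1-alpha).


R = 630 * 0.479 / (1 - 0.479) = 579.21 m^2


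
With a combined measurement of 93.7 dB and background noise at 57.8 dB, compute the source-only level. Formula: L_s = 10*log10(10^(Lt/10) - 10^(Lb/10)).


10^(93.7/10) = 2.34423e+09
10^(57.8/10) = 602560
Difference = 2.34423e+09 - 602560 = 2.34363e+09
L_source = 10*log10(2.34363e+09) = 93.699 dB


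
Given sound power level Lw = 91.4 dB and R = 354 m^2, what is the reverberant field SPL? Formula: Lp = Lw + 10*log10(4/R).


4/R = 4/354 = 0.0112994
Lp = 91.4 + 10*log10(0.0112994) = 71.931 dB
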